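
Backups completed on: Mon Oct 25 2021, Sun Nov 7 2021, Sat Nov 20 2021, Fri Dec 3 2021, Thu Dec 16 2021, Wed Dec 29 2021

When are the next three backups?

Tue Jan 11 2022, Mon Jan 24 2022, Sun Feb 6 2022

Every event comes 13 days after the last (13, 13, 13, 13, 13).
Wed Dec 29 2021 + 13 days = Tue Jan 11 2022.
Tue Jan 11 2022 + 13 days = Mon Jan 24 2022.
Mon Jan 24 2022 + 13 days = Sun Feb 6 2022.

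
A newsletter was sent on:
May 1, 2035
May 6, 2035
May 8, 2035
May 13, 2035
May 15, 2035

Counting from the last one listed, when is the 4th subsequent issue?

May 29, 2035

Every event lands on a Tuesday or Sunday (gaps cycle 5, 2, 5, 2).
So the schedule is: every Tuesday and Sunday.
Next Sunday: May 20, 2035.
The following Tuesday is May 22, 2035.
Next Sunday: May 27, 2035.
The following Tuesday is May 29, 2035.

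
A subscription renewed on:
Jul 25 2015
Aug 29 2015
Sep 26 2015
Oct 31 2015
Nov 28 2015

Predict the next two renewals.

All Saturdays; the gaps (35, 28, 35, 28) vary with month length.
This is the last Saturday of each month.
Last Saturday of December 2015: Dec 26 2015.
January 2016 ends with Saturday Jan 30 2016.

Dec 26 2015, Jan 30 2016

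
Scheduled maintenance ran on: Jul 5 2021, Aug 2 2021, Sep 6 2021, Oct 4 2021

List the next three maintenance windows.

Nov 1 2021, Dec 6 2021, Jan 3 2022

All dates are Mondays, 28, 35, 28 days apart.
Specifically, the 1st Monday of each month.
November 2021 — 1st Monday is Nov 1 2021.
1st Monday of December 2021: Dec 6 2021.
1st Monday of January 2022: Jan 3 2022.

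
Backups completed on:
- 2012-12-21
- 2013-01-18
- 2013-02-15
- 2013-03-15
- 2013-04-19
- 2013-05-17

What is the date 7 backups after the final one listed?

2013-12-20

These are Fridays at 28- or 35-day spacing (28, 28, 28, 35, 28).
The pattern: 3rd Friday of the month.
3rd Friday of June 2013: 2013-06-21.
July 2013 — 3rd Friday is 2013-07-19.
3rd Friday of August 2013: 2013-08-16.
September 2013 — 3rd Friday is 2013-09-20.
3rd Friday of October 2013: 2013-10-18.
November 2013 — 3rd Friday is 2013-11-15.
3rd Friday of December 2013: 2013-12-20.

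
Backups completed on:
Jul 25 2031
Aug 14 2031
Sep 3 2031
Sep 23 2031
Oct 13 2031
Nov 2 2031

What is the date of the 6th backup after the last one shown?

The spacing is 20, 20, 20, 20, 20 days — always 20 days.
Nov 2 2031 + 20 days = Nov 22 2031.
Nov 22 2031 + 20 days = Dec 12 2031.
Dec 12 2031 + 20 days = Jan 1 2032.
Jan 1 2032 + 20 days = Jan 21 2032.
Jan 21 2032 + 20 days = Feb 10 2032.
Feb 10 2032 + 20 days = Mar 1 2032.

Mar 1 2032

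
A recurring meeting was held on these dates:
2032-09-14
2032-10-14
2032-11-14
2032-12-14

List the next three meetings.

2033-01-14, 2033-02-14, 2033-03-14

Gaps: 30, 31, 30 days — not constant. Every event is on the 14th of the month.
Pattern: the 14th of each month.
January 2033: 2033-01-14.
February 2033: 2033-02-14.
March 2033: 2033-03-14.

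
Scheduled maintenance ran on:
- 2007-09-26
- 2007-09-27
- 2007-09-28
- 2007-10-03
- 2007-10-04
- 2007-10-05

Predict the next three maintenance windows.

Gaps: 1, 1, 5, 1, 1 days — not constant, but cyclic with period 3.
The events fall on every Wednesday, Thursday and Friday.
Next Wednesday: 2007-10-10.
The following Thursday is 2007-10-11.
The following Friday is 2007-10-12.

2007-10-10, 2007-10-11, 2007-10-12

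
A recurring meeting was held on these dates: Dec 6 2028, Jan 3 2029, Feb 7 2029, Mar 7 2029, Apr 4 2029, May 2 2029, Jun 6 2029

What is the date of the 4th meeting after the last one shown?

Oct 3 2029

These are Wednesdays at 28- or 35-day spacing (28, 35, 28, 28, 28, 35).
The pattern: 1st Wednesday of the month.
July 2029 — 1st Wednesday is Jul 4 2029.
August 2029 — 1st Wednesday is Aug 1 2029.
September 2029 — 1st Wednesday is Sep 5 2029.
October 2029 — 1st Wednesday is Oct 3 2029.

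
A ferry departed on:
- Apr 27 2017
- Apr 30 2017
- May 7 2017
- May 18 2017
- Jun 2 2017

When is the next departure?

Gaps: 3, 7, 11, 15 days — each gap is 4 larger than the previous one.
Next gap: 19 days. Jun 2 2017 + 19 days = Jun 21 2017.

Jun 21 2017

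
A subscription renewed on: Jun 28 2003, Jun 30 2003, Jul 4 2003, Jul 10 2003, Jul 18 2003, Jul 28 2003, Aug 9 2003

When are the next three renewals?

Aug 23 2003, Sep 8 2003, Sep 26 2003

Gaps: 2, 4, 6, 8, 10, 12 days — each gap is 2 larger than the previous one.
Next gap: 14 days. Aug 9 2003 + 14 days = Aug 23 2003.
Next gap: 16 days. Aug 23 2003 + 16 days = Sep 8 2003.
Next gap: 18 days. Sep 8 2003 + 18 days = Sep 26 2003.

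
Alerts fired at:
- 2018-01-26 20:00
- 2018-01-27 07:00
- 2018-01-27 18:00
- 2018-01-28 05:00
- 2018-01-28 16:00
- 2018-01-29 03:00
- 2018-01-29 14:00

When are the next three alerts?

Spacing: 11, 11, 11, 11, 11, 11 h — constant 11 h.
2018-01-29 14:00 + 11 h = 2018-01-30 01:00.
2018-01-30 01:00 + 11 h = 2018-01-30 12:00.
2018-01-30 12:00 + 11 h = 2018-01-30 23:00.

2018-01-30 01:00, 2018-01-30 12:00, 2018-01-30 23:00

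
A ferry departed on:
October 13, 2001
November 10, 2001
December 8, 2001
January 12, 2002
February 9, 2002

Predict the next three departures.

March 9, 2002; April 13, 2002; May 11, 2002

These are Saturdays at 28- or 35-day spacing (28, 28, 35, 28).
The pattern: 2nd Saturday of the month.
2nd Saturday of March 2002: March 9, 2002.
April 2002 — 2nd Saturday is April 13, 2002.
May 2002 — 2nd Saturday is May 11, 2002.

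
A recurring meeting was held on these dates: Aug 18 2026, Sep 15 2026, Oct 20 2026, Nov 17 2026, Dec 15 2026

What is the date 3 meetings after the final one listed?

Gaps: 28, 35, 28, 28 days — a mix of 28 and 35. Every date is a Tuesday.
Each is the 3rd Tuesday of its month.
January 2027 — 3rd Tuesday is Jan 19 2027.
3rd Tuesday of February 2027: Feb 16 2027.
March 2027 — 3rd Tuesday is Mar 16 2027.

Mar 16 2027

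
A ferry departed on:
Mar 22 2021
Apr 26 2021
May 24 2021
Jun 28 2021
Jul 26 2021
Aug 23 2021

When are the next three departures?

Sep 27 2021, Oct 25 2021, Nov 22 2021

These are Mondays at 28- or 35-day spacing (35, 28, 35, 28, 28).
The pattern: 4th Monday of the month.
September 2021 — 4th Monday is Sep 27 2021.
October 2021 — 4th Monday is Oct 25 2021.
November 2021 — 4th Monday is Nov 22 2021.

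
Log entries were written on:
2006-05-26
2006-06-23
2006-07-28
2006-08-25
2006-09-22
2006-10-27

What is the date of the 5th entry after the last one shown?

Gaps: 28, 35, 28, 28, 35 days — a mix of 28 and 35. Every date is a Friday.
Each is the 4th Friday of its month.
November 2006 — 4th Friday is 2006-11-24.
4th Friday of December 2006: 2006-12-22.
4th Friday of January 2007: 2007-01-26.
February 2007 — 4th Friday is 2007-02-23.
March 2007 — 4th Friday is 2007-03-23.

2007-03-23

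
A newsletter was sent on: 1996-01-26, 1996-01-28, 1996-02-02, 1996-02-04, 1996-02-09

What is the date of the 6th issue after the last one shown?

1996-03-01

Every event lands on a Friday or Sunday (gaps cycle 2, 5, 2, 5).
So the schedule is: every Friday and Sunday.
Next Sunday: 1996-02-11.
The following Friday is 1996-02-16.
The following Sunday is 1996-02-18.
The following Friday is 1996-02-23.
The following Sunday is 1996-02-25.
The following Friday is 1996-03-01.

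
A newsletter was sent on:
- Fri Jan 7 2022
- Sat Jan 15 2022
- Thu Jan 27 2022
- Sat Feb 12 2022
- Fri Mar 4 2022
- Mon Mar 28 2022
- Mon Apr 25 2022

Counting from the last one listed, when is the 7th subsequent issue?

The spacing grows by 4 each time: 8, 12, 16, 20, 24, 28 days.
Next gap: 32 days. Mon Apr 25 2022 + 32 days = Fri May 27 2022.
Next gap: 36 days. Fri May 27 2022 + 36 days = Sat Jul 2 2022.
Next gap: 40 days. Sat Jul 2 2022 + 40 days = Thu Aug 11 2022.
Next gap: 44 days. Thu Aug 11 2022 + 44 days = Sat Sep 24 2022.
Next gap: 48 days. Sat Sep 24 2022 + 48 days = Fri Nov 11 2022.
Next gap: 52 days. Fri Nov 11 2022 + 52 days = Mon Jan 2 2023.
Next gap: 56 days. Mon Jan 2 2023 + 56 days = Mon Feb 27 2023.

Mon Feb 27 2023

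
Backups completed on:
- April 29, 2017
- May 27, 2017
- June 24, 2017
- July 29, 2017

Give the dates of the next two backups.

These are Saturdays with 28, 28, 35-day gaps.
Each is the final Saturday of its month — April 29, 2017 is past the 28th, so '4th Saturday' doesn't fit.
Last Saturday of August 2017: August 26, 2017.
September 2017 ends with Saturday September 30, 2017.

August 26, 2017; September 30, 2017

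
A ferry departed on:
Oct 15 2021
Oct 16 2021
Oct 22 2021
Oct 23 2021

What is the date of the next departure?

Oct 29 2021

Every event lands on a Friday or Saturday (gaps cycle 1, 6, 1).
So the schedule is: every Friday and Saturday.
Next Friday: Oct 29 2021.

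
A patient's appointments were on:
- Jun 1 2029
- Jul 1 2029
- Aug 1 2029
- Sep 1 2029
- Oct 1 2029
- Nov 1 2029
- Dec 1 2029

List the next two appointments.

Jan 1 2030, Feb 1 2030

The day-of-month is always 1 (30, 31, 31, 30, 31, 30 days between events).
So this recurs on the 1st of each month.
January 2030: Jan 1 2030.
February 2030: Feb 1 2030.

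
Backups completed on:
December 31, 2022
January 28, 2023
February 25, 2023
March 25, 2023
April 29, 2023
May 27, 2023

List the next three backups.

All Saturdays; the gaps (28, 28, 28, 35, 28) vary with month length.
This is the last Saturday of each month.
June 2023 ends with Saturday June 24, 2023.
Last Saturday of July 2023: July 29, 2023.
Last Saturday of August 2023: August 26, 2023.

June 24, 2023; July 29, 2023; August 26, 2023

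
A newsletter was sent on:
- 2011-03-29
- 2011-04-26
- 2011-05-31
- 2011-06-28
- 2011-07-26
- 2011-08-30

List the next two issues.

All Tuesdays; the gaps (28, 35, 28, 28, 35) vary with month length.
This is the last Tuesday of each month.
September 2011 ends with Tuesday 2011-09-27.
October 2011 ends with Tuesday 2011-10-25.

2011-09-27, 2011-10-25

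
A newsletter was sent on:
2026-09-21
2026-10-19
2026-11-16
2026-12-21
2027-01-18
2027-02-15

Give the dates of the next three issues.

All dates are Mondays, 28, 28, 35, 28, 28 days apart.
Specifically, the 3rd Monday of each month.
March 2027 — 3rd Monday is 2027-03-15.
April 2027 — 3rd Monday is 2027-04-19.
May 2027 — 3rd Monday is 2027-05-17.

2027-03-15, 2027-04-19, 2027-05-17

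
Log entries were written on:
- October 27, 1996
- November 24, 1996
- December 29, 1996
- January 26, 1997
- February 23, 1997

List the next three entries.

All Sundays; the gaps (28, 35, 28, 28) vary with month length.
This is the last Sunday of each month.
Last Sunday of March 1997: March 30, 1997.
Last Sunday of April 1997: April 27, 1997.
Last Sunday of May 1997: May 25, 1997.

March 30, 1997; April 27, 1997; May 25, 1997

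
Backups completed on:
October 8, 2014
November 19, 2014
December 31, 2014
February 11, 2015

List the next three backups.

Every event comes 42 days after the last (42, 42, 42).
February 11, 2015 + 42 days = March 25, 2015.
March 25, 2015 + 42 days = May 6, 2015.
May 6, 2015 + 42 days = June 17, 2015.

March 25, 2015; May 6, 2015; June 17, 2015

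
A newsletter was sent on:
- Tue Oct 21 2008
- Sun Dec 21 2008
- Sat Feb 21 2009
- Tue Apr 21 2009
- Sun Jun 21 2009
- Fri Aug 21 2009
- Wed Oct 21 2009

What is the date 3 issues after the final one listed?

Wed Apr 21 2010

Each date is the 21st; the gaps (61, 62, 59, 61, 61, 61) track the month lengths.
The rule is the 21st of every 2 months.
December 2009: Mon Dec 21 2009.
Next: February 2010 → Sun Feb 21 2010.
Next: April 2010 → Wed Apr 21 2010.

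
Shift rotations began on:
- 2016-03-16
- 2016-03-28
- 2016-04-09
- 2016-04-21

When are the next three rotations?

2016-05-03, 2016-05-15, 2016-05-27

Gaps between consecutive events: 12, 12, 12 days — a constant 12-day interval.
2016-04-21 + 12 days = 2016-05-03.
2016-05-03 + 12 days = 2016-05-15.
2016-05-15 + 12 days = 2016-05-27.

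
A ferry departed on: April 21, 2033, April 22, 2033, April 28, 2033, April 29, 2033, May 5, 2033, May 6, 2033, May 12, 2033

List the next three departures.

May 13, 2033; May 19, 2033; May 20, 2033

Gaps: 1, 6, 1, 6, 1, 6 days — not constant, but cyclic with period 2.
The events fall on every Thursday and Friday.
The following Friday is May 13, 2033.
Next Thursday: May 19, 2033.
Next Friday: May 20, 2033.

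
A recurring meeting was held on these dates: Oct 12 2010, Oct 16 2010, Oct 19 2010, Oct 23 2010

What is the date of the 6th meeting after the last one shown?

Nov 13 2010

The gap pattern 4, 3, 4 repeats every 2 events.
These are the Tuesdays and Saturdays of each week.
Next Tuesday: Oct 26 2010.
The following Saturday is Oct 30 2010.
Next Tuesday: Nov 2 2010.
The following Saturday is Nov 6 2010.
The following Tuesday is Nov 9 2010.
Next Saturday: Nov 13 2010.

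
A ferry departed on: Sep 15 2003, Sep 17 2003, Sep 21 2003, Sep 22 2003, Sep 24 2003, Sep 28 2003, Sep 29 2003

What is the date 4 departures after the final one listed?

Oct 8 2003

Every event lands on a Monday or Wednesday or Sunday (gaps cycle 2, 4, 1, 2, 4, 1).
So the schedule is: every Monday, Wednesday and Sunday.
Next Wednesday: Oct 1 2003.
The following Sunday is Oct 5 2003.
Next Monday: Oct 6 2003.
Next Wednesday: Oct 8 2003.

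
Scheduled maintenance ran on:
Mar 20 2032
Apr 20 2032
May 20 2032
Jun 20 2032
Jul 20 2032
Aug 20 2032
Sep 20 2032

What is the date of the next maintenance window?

Each date is the 20th; the gaps (31, 30, 31, 30, 31, 31) track the month lengths.
The rule is the 20th of each month.
Next: October 2032 → Oct 20 2032.

Oct 20 2032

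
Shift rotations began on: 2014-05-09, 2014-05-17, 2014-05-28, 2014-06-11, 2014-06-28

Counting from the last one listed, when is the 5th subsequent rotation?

2014-11-05

The spacing grows by 3 each time: 8, 11, 14, 17 days.
Next gap: 20 days. 2014-06-28 + 20 days = 2014-07-18.
Next gap: 23 days. 2014-07-18 + 23 days = 2014-08-10.
Next gap: 26 days. 2014-08-10 + 26 days = 2014-09-05.
Next gap: 29 days. 2014-09-05 + 29 days = 2014-10-04.
Next gap: 32 days. 2014-10-04 + 32 days = 2014-11-05.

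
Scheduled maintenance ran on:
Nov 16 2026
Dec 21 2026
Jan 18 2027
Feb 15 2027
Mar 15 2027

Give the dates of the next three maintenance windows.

All dates are Mondays, 35, 28, 28, 28 days apart.
Specifically, the 3rd Monday of each month.
April 2027 — 3rd Monday is Apr 19 2027.
3rd Monday of May 2027: May 17 2027.
June 2027 — 3rd Monday is Jun 21 2027.

Apr 19 2027, May 17 2027, Jun 21 2027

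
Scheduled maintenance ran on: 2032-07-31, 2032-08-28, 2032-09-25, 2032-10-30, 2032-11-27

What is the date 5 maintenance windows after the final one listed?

2033-04-30

These are Saturdays with 28, 28, 35, 28-day gaps.
Each is the final Saturday of its month — 2032-07-31 is past the 28th, so '4th Saturday' doesn't fit.
Last Saturday of December 2032: 2032-12-25.
Last Saturday of January 2033: 2033-01-29.
Last Saturday of February 2033: 2033-02-26.
March 2033 ends with Saturday 2033-03-26.
April 2033 ends with Saturday 2033-04-30.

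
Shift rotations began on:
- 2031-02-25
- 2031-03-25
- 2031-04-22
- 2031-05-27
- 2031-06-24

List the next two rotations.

2031-07-22, 2031-08-26

All dates are Tuesdays, 28, 28, 35, 28 days apart.
Specifically, the 4th Tuesday of each month.
July 2031 — 4th Tuesday is 2031-07-22.
4th Tuesday of August 2031: 2031-08-26.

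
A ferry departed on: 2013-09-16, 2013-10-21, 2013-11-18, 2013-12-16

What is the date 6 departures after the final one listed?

2014-06-16

All dates are Mondays, 35, 28, 28 days apart.
Specifically, the 3rd Monday of each month.
3rd Monday of January 2014: 2014-01-20.
3rd Monday of February 2014: 2014-02-17.
3rd Monday of March 2014: 2014-03-17.
April 2014 — 3rd Monday is 2014-04-21.
May 2014 — 3rd Monday is 2014-05-19.
3rd Monday of June 2014: 2014-06-16.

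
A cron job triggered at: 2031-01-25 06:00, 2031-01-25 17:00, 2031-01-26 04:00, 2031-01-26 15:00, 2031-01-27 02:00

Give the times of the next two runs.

2031-01-27 13:00, 2031-01-28 00:00

Spacing: 11, 11, 11, 11 h — constant 11 h.
2031-01-27 02:00 + 11 h = 2031-01-27 13:00.
2031-01-27 13:00 + 11 h = 2031-01-28 00:00.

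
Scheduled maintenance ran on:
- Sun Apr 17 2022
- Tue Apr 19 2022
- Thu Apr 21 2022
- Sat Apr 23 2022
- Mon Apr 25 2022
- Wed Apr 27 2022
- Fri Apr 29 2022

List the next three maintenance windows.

Gaps between consecutive events: 2, 2, 2, 2, 2, 2 days — a constant 2-day interval.
Fri Apr 29 2022 + 2 days = Sun May 1 2022.
Sun May 1 2022 + 2 days = Tue May 3 2022.
Tue May 3 2022 + 2 days = Thu May 5 2022.

Sun May 1 2022, Tue May 3 2022, Thu May 5 2022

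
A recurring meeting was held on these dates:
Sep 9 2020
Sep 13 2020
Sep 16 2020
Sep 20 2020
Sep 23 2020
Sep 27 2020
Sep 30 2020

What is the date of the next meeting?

Oct 4 2020

Gaps: 4, 3, 4, 3, 4, 3 days — not constant, but cyclic with period 2.
The events fall on every Wednesday and Sunday.
Next Sunday: Oct 4 2020.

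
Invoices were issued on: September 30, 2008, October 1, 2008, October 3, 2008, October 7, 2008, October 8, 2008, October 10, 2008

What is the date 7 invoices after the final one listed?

Every event lands on a Tuesday or Wednesday or Friday (gaps cycle 1, 2, 4, 1, 2).
So the schedule is: every Tuesday, Wednesday and Friday.
The following Tuesday is October 14, 2008.
The following Wednesday is October 15, 2008.
The following Friday is October 17, 2008.
Next Tuesday: October 21, 2008.
Next Wednesday: October 22, 2008.
Next Friday: October 24, 2008.
The following Tuesday is October 28, 2008.

October 28, 2008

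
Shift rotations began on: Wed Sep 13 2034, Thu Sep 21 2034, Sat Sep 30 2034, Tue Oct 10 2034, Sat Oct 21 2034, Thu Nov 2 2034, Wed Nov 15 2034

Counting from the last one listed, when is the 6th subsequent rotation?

Gaps: 8, 9, 10, 11, 12, 13 days — each gap is 1 larger than the previous one.
Next gap: 14 days. Wed Nov 15 2034 + 14 days = Wed Nov 29 2034.
Next gap: 15 days. Wed Nov 29 2034 + 15 days = Thu Dec 14 2034.
Next gap: 16 days. Thu Dec 14 2034 + 16 days = Sat Dec 30 2034.
Next gap: 17 days. Sat Dec 30 2034 + 17 days = Tue Jan 16 2035.
Next gap: 18 days. Tue Jan 16 2035 + 18 days = Sat Feb 3 2035.
Next gap: 19 days. Sat Feb 3 2035 + 19 days = Thu Feb 22 2035.

Thu Feb 22 2035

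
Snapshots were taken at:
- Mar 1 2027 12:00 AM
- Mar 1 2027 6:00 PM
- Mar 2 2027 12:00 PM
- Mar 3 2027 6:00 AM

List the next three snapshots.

Mar 4 2027 12:00 AM, Mar 4 2027 6:00 PM, Mar 5 2027 12:00 PM

Gaps: 18, 18, 18 hours — each event is 18 hours after the previous one.
Mar 3 2027 6:00 AM + 18 h = Mar 4 2027 12:00 AM.
Mar 4 2027 12:00 AM + 18 h = Mar 4 2027 6:00 PM.
Mar 4 2027 6:00 PM + 18 h = Mar 5 2027 12:00 PM.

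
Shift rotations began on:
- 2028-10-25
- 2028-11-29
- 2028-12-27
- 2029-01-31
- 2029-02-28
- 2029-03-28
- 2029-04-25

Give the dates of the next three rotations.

2029-05-30, 2029-06-27, 2029-07-25

These are Wednesdays with 35, 28, 35, 28, 28, 28-day gaps.
Each is the final Wednesday of its month — 2028-11-29 is past the 28th, so '4th Wednesday' doesn't fit.
Last Wednesday of May 2029: 2029-05-30.
June 2029 ends with Wednesday 2029-06-27.
July 2029 ends with Wednesday 2029-07-25.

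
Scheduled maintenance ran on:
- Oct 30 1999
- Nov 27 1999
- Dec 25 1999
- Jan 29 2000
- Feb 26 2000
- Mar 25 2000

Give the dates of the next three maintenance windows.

Every date is a Saturday; gaps 28, 28, 35, 28, 28 days.
Each is the last Saturday of its month (at least one falls on the 29th or later, ruling out '4th Saturday').
Last Saturday of April 2000: Apr 29 2000.
Last Saturday of May 2000: May 27 2000.
June 2000 ends with Saturday Jun 24 2000.

Apr 29 2000, May 27 2000, Jun 24 2000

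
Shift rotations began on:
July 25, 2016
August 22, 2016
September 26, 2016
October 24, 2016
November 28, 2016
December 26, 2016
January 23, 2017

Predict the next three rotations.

February 27, 2017; March 27, 2017; April 24, 2017

Gaps: 28, 35, 28, 35, 28, 28 days — a mix of 28 and 35. Every date is a Monday.
Each is the 4th Monday of its month.
February 2017 — 4th Monday is February 27, 2017.
4th Monday of March 2017: March 27, 2017.
April 2017 — 4th Monday is April 24, 2017.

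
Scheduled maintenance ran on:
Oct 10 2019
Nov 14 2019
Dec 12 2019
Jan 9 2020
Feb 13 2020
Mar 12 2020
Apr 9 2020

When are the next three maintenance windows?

All dates are Thursdays, 35, 28, 28, 35, 28, 28 days apart.
Specifically, the 2nd Thursday of each month.
May 2020 — 2nd Thursday is May 14 2020.
2nd Thursday of June 2020: Jun 11 2020.
2nd Thursday of July 2020: Jul 9 2020.

May 14 2020, Jun 11 2020, Jul 9 2020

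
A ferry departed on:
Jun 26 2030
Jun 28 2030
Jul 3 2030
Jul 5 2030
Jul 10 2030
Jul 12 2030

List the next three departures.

Jul 17 2030, Jul 19 2030, Jul 24 2030

Gaps: 2, 5, 2, 5, 2 days — not constant, but cyclic with period 2.
The events fall on every Wednesday and Friday.
Next Wednesday: Jul 17 2030.
Next Friday: Jul 19 2030.
The following Wednesday is Jul 24 2030.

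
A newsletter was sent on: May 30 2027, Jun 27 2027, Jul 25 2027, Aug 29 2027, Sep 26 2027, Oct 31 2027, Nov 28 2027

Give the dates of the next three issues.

Dec 26 2027, Jan 30 2028, Feb 27 2028

These are Sundays with 28, 28, 35, 28, 35, 28-day gaps.
Each is the final Sunday of its month — May 30 2027 is past the 28th, so '4th Sunday' doesn't fit.
December 2027 ends with Sunday Dec 26 2027.
Last Sunday of January 2028: Jan 30 2028.
Last Sunday of February 2028: Feb 27 2028.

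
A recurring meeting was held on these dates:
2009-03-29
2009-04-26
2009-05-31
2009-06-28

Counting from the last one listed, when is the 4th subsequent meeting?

Every date is a Sunday; gaps 28, 35, 28 days.
Each is the last Sunday of its month (at least one falls on the 29th or later, ruling out '4th Sunday').
Last Sunday of July 2009: 2009-07-26.
Last Sunday of August 2009: 2009-08-30.
Last Sunday of September 2009: 2009-09-27.
October 2009 ends with Sunday 2009-10-25.

2009-10-25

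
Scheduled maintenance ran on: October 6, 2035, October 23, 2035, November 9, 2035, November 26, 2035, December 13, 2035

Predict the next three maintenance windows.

December 30, 2035; January 16, 2036; February 2, 2036

The spacing is 17, 17, 17, 17 days — always 17 days.
December 13, 2035 + 17 days = December 30, 2035.
December 30, 2035 + 17 days = January 16, 2036.
January 16, 2036 + 17 days = February 2, 2036.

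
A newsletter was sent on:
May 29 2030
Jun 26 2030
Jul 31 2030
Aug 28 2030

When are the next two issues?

All Wednesdays; the gaps (28, 35, 28) vary with month length.
This is the last Wednesday of each month.
Last Wednesday of September 2030: Sep 25 2030.
October 2030 ends with Wednesday Oct 30 2030.

Sep 25 2030, Oct 30 2030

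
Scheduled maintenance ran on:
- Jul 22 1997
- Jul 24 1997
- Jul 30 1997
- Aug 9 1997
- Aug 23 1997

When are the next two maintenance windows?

Sep 10 1997, Oct 2 1997

The spacing grows by 4 each time: 2, 6, 10, 14 days.
Next gap: 18 days. Aug 23 1997 + 18 days = Sep 10 1997.
Next gap: 22 days. Sep 10 1997 + 22 days = Oct 2 1997.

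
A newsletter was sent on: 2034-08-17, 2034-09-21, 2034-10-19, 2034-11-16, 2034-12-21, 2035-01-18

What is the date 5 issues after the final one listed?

2035-06-21

Gaps: 35, 28, 28, 35, 28 days — a mix of 28 and 35. Every date is a Thursday.
Each is the 3rd Thursday of its month.
3rd Thursday of February 2035: 2035-02-15.
March 2035 — 3rd Thursday is 2035-03-15.
3rd Thursday of April 2035: 2035-04-19.
May 2035 — 3rd Thursday is 2035-05-17.
June 2035 — 3rd Thursday is 2035-06-21.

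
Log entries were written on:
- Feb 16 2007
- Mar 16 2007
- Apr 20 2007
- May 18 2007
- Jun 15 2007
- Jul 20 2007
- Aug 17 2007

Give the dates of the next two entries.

Sep 21 2007, Oct 19 2007

These are Fridays at 28- or 35-day spacing (28, 35, 28, 28, 35, 28).
The pattern: 3rd Friday of the month.
September 2007 — 3rd Friday is Sep 21 2007.
3rd Friday of October 2007: Oct 19 2007.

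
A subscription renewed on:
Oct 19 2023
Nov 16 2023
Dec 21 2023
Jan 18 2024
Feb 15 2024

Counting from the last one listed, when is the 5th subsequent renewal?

These are Thursdays at 28- or 35-day spacing (28, 35, 28, 28).
The pattern: 3rd Thursday of the month.
3rd Thursday of March 2024: Mar 21 2024.
3rd Thursday of April 2024: Apr 18 2024.
May 2024 — 3rd Thursday is May 16 2024.
3rd Thursday of June 2024: Jun 20 2024.
July 2024 — 3rd Thursday is Jul 18 2024.

Jul 18 2024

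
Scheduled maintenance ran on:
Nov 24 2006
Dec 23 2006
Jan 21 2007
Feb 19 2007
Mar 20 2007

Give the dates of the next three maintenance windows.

Apr 18 2007, May 17 2007, Jun 15 2007

The spacing is 29, 29, 29, 29 days — always 29 days.
Mar 20 2007 + 29 days = Apr 18 2007.
Apr 18 2007 + 29 days = May 17 2007.
May 17 2007 + 29 days = Jun 15 2007.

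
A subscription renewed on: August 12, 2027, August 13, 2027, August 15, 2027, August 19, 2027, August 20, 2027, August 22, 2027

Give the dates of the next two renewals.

August 26, 2027; August 27, 2027

Gaps: 1, 2, 4, 1, 2 days — not constant, but cyclic with period 3.
The events fall on every Thursday, Friday and Sunday.
Next Thursday: August 26, 2027.
The following Friday is August 27, 2027.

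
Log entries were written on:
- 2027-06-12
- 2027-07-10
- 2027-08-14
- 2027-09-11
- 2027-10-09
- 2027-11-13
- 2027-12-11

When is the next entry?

All dates are Saturdays, 28, 35, 28, 28, 35, 28 days apart.
Specifically, the 2nd Saturday of each month.
2nd Saturday of January 2028: 2028-01-08.

2028-01-08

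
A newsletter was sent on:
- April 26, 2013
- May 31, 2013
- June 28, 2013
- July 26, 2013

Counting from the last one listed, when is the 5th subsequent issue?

December 27, 2013

These are Fridays with 35, 28, 28-day gaps.
Each is the final Friday of its month — May 31, 2013 is past the 28th, so '4th Friday' doesn't fit.
August 2013 ends with Friday August 30, 2013.
Last Friday of September 2013: September 27, 2013.
Last Friday of October 2013: October 25, 2013.
November 2013 ends with Friday November 29, 2013.
Last Friday of December 2013: December 27, 2013.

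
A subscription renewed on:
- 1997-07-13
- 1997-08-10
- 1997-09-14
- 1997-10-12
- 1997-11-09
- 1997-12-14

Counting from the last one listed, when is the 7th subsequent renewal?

All dates are Sundays, 28, 35, 28, 28, 35 days apart.
Specifically, the 2nd Sunday of each month.
January 1998 — 2nd Sunday is 1998-01-11.
2nd Sunday of February 1998: 1998-02-08.
2nd Sunday of March 1998: 1998-03-08.
April 1998 — 2nd Sunday is 1998-04-12.
2nd Sunday of May 1998: 1998-05-10.
2nd Sunday of June 1998: 1998-06-14.
July 1998 — 2nd Sunday is 1998-07-12.

1998-07-12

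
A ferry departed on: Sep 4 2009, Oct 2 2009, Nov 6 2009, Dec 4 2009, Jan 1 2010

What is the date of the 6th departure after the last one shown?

Jul 2 2010

All dates are Fridays, 28, 35, 28, 28 days apart.
Specifically, the 1st Friday of each month.
February 2010 — 1st Friday is Feb 5 2010.
1st Friday of March 2010: Mar 5 2010.
April 2010 — 1st Friday is Apr 2 2010.
May 2010 — 1st Friday is May 7 2010.
1st Friday of June 2010: Jun 4 2010.
1st Friday of July 2010: Jul 2 2010.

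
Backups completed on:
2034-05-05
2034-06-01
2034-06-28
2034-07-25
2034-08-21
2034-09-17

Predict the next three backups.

2034-10-14, 2034-11-10, 2034-12-07

The spacing is 27, 27, 27, 27, 27 days — always 27 days.
2034-09-17 + 27 days = 2034-10-14.
2034-10-14 + 27 days = 2034-11-10.
2034-11-10 + 27 days = 2034-12-07.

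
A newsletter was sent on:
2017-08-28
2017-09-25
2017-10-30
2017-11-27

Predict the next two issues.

These are Mondays with 28, 35, 28-day gaps.
Each is the final Monday of its month — 2017-10-30 is past the 28th, so '4th Monday' doesn't fit.
December 2017 ends with Monday 2017-12-25.
Last Monday of January 2018: 2018-01-29.

2017-12-25, 2018-01-29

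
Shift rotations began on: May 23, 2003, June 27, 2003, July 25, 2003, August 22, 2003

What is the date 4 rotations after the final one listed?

These are Fridays at 28- or 35-day spacing (35, 28, 28).
The pattern: 4th Friday of the month.
September 2003 — 4th Friday is September 26, 2003.
4th Friday of October 2003: October 24, 2003.
November 2003 — 4th Friday is November 28, 2003.
December 2003 — 4th Friday is December 26, 2003.

December 26, 2003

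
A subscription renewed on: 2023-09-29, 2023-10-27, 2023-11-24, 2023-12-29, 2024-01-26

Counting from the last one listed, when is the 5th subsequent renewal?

2024-06-28

All Fridays; the gaps (28, 28, 35, 28) vary with month length.
This is the last Friday of each month.
Last Friday of February 2024: 2024-02-23.
Last Friday of March 2024: 2024-03-29.
Last Friday of April 2024: 2024-04-26.
May 2024 ends with Friday 2024-05-31.
Last Friday of June 2024: 2024-06-28.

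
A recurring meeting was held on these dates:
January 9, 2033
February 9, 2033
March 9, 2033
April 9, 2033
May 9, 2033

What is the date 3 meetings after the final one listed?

August 9, 2033

Gaps: 31, 28, 31, 30 days — not constant. Every event is on the 9th of the month.
Pattern: the 9th of each month.
Next: June 2033 → June 9, 2033.
Next: July 2033 → July 9, 2033.
August 2033: August 9, 2033.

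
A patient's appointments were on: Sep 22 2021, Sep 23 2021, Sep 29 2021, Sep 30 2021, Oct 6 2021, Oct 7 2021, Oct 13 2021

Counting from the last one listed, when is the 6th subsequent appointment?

Nov 3 2021

Every event lands on a Wednesday or Thursday (gaps cycle 1, 6, 1, 6, 1, 6).
So the schedule is: every Wednesday and Thursday.
Next Thursday: Oct 14 2021.
Next Wednesday: Oct 20 2021.
The following Thursday is Oct 21 2021.
The following Wednesday is Oct 27 2021.
Next Thursday: Oct 28 2021.
The following Wednesday is Nov 3 2021.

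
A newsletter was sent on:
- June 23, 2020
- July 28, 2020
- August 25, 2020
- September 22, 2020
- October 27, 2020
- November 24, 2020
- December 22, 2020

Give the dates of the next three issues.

All dates are Tuesdays, 35, 28, 28, 35, 28, 28 days apart.
Specifically, the 4th Tuesday of each month.
January 2021 — 4th Tuesday is January 26, 2021.
February 2021 — 4th Tuesday is February 23, 2021.
4th Tuesday of March 2021: March 23, 2021.

January 26, 2021; February 23, 2021; March 23, 2021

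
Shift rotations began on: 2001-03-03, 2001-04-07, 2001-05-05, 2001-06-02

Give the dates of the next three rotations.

These are Saturdays at 28- or 35-day spacing (35, 28, 28).
The pattern: 1st Saturday of the month.
July 2001 — 1st Saturday is 2001-07-07.
August 2001 — 1st Saturday is 2001-08-04.
September 2001 — 1st Saturday is 2001-09-01.

2001-07-07, 2001-08-04, 2001-09-01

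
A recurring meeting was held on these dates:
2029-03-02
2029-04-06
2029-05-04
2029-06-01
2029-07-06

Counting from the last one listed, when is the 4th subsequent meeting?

2029-11-02

These are Fridays at 28- or 35-day spacing (35, 28, 28, 35).
The pattern: 1st Friday of the month.
August 2029 — 1st Friday is 2029-08-03.
September 2029 — 1st Friday is 2029-09-07.
1st Friday of October 2029: 2029-10-05.
1st Friday of November 2029: 2029-11-02.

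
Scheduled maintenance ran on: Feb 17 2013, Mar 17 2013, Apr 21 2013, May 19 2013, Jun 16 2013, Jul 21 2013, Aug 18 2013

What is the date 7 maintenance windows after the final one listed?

Mar 16 2014

These are Sundays at 28- or 35-day spacing (28, 35, 28, 28, 35, 28).
The pattern: 3rd Sunday of the month.
3rd Sunday of September 2013: Sep 15 2013.
3rd Sunday of October 2013: Oct 20 2013.
November 2013 — 3rd Sunday is Nov 17 2013.
December 2013 — 3rd Sunday is Dec 15 2013.
January 2014 — 3rd Sunday is Jan 19 2014.
3rd Sunday of February 2014: Feb 16 2014.
3rd Sunday of March 2014: Mar 16 2014.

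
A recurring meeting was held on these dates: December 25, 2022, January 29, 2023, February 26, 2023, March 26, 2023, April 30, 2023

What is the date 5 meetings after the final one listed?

September 24, 2023

All Sundays; the gaps (35, 28, 28, 35) vary with month length.
This is the last Sunday of each month.
May 2023 ends with Sunday May 28, 2023.
Last Sunday of June 2023: June 25, 2023.
Last Sunday of July 2023: July 30, 2023.
Last Sunday of August 2023: August 27, 2023.
September 2023 ends with Sunday September 24, 2023.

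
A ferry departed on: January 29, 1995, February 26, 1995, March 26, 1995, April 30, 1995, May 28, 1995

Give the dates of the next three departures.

These are Sundays with 28, 28, 35, 28-day gaps.
Each is the final Sunday of its month — January 29, 1995 is past the 28th, so '4th Sunday' doesn't fit.
Last Sunday of June 1995: June 25, 1995.
July 1995 ends with Sunday July 30, 1995.
August 1995 ends with Sunday August 27, 1995.

June 25, 1995; July 30, 1995; August 27, 1995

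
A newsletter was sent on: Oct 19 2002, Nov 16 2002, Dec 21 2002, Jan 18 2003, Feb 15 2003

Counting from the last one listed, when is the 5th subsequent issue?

All dates are Saturdays, 28, 35, 28, 28 days apart.
Specifically, the 3rd Saturday of each month.
3rd Saturday of March 2003: Mar 15 2003.
April 2003 — 3rd Saturday is Apr 19 2003.
3rd Saturday of May 2003: May 17 2003.
3rd Saturday of June 2003: Jun 21 2003.
July 2003 — 3rd Saturday is Jul 19 2003.

Jul 19 2003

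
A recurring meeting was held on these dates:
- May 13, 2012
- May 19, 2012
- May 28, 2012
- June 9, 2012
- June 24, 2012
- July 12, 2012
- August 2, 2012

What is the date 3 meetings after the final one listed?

The spacing grows by 3 each time: 6, 9, 12, 15, 18, 21 days.
Next gap: 24 days. August 2, 2012 + 24 days = August 26, 2012.
Next gap: 27 days. August 26, 2012 + 27 days = September 22, 2012.
Next gap: 30 days. September 22, 2012 + 30 days = October 22, 2012.

October 22, 2012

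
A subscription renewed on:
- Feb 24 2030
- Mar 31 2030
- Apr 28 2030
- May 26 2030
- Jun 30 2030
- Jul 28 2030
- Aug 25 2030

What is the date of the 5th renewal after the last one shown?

All Sundays; the gaps (35, 28, 28, 35, 28, 28) vary with month length.
This is the last Sunday of each month.
September 2030 ends with Sunday Sep 29 2030.
Last Sunday of October 2030: Oct 27 2030.
November 2030 ends with Sunday Nov 24 2030.
Last Sunday of December 2030: Dec 29 2030.
January 2031 ends with Sunday Jan 26 2031.

Jan 26 2031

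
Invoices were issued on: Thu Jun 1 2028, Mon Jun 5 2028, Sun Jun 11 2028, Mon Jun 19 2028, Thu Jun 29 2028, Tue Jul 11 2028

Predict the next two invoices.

Gaps: 4, 6, 8, 10, 12 days — each gap is 2 larger than the previous one.
Next gap: 14 days. Tue Jul 11 2028 + 14 days = Tue Jul 25 2028.
Next gap: 16 days. Tue Jul 25 2028 + 16 days = Thu Aug 10 2028.

Tue Jul 25 2028, Thu Aug 10 2028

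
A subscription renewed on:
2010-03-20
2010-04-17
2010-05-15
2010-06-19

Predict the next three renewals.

All dates are Saturdays, 28, 28, 35 days apart.
Specifically, the 3rd Saturday of each month.
3rd Saturday of July 2010: 2010-07-17.
3rd Saturday of August 2010: 2010-08-21.
3rd Saturday of September 2010: 2010-09-18.

2010-07-17, 2010-08-21, 2010-09-18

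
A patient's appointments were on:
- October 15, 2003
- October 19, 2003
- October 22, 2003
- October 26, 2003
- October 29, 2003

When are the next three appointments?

November 2, 2003; November 5, 2003; November 9, 2003

The gap pattern 4, 3, 4, 3 repeats every 2 events.
These are the Wednesdays and Sundays of each week.
Next Sunday: November 2, 2003.
The following Wednesday is November 5, 2003.
Next Sunday: November 9, 2003.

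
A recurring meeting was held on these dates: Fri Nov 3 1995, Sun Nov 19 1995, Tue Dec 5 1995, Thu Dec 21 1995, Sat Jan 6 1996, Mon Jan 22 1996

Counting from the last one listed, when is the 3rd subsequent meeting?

The spacing is 16, 16, 16, 16, 16 days — always 16 days.
Mon Jan 22 1996 + 16 days = Wed Feb 7 1996.
Wed Feb 7 1996 + 16 days = Fri Feb 23 1996.
Fri Feb 23 1996 + 16 days = Sun Mar 10 1996.

Sun Mar 10 1996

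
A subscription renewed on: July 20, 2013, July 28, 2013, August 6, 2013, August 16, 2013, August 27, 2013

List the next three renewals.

September 8, 2013; September 21, 2013; October 5, 2013

Intervals are 8, 9, 10, 11 days — an arithmetic progression with common difference 1.
Next gap: 12 days. August 27, 2013 + 12 days = September 8, 2013.
Next gap: 13 days. September 8, 2013 + 13 days = September 21, 2013.
Next gap: 14 days. September 21, 2013 + 14 days = October 5, 2013.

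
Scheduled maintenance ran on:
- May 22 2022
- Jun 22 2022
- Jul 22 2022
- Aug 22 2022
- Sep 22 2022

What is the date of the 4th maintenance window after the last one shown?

Gaps: 31, 30, 31, 31 days — not constant. Every event is on the 22nd of the month.
Pattern: the 22nd of each month.
Next: October 2022 → Oct 22 2022.
Next: November 2022 → Nov 22 2022.
December 2022: Dec 22 2022.
Next: January 2023 → Jan 22 2023.

Jan 22 2023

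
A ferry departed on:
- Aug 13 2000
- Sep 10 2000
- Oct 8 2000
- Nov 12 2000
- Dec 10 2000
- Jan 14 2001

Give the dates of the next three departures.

Feb 11 2001, Mar 11 2001, Apr 8 2001

Gaps: 28, 28, 35, 28, 35 days — a mix of 28 and 35. Every date is a Sunday.
Each is the 2nd Sunday of its month.
February 2001 — 2nd Sunday is Feb 11 2001.
March 2001 — 2nd Sunday is Mar 11 2001.
April 2001 — 2nd Sunday is Apr 8 2001.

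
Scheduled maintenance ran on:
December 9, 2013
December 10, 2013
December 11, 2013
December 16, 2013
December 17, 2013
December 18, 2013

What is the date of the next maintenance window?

December 23, 2013

Every event lands on a Monday or Tuesday or Wednesday (gaps cycle 1, 1, 5, 1, 1).
So the schedule is: every Monday, Tuesday and Wednesday.
The following Monday is December 23, 2013.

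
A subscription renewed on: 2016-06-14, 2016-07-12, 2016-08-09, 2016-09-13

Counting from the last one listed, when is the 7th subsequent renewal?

2017-04-11

These are Tuesdays at 28- or 35-day spacing (28, 28, 35).
The pattern: 2nd Tuesday of the month.
2nd Tuesday of October 2016: 2016-10-11.
2nd Tuesday of November 2016: 2016-11-08.
December 2016 — 2nd Tuesday is 2016-12-13.
January 2017 — 2nd Tuesday is 2017-01-10.
February 2017 — 2nd Tuesday is 2017-02-14.
March 2017 — 2nd Tuesday is 2017-03-14.
April 2017 — 2nd Tuesday is 2017-04-11.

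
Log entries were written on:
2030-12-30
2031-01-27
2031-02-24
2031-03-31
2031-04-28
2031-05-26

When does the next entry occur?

2031-06-30

Every date is a Monday; gaps 28, 28, 35, 28, 28 days.
Each is the last Monday of its month (at least one falls on the 29th or later, ruling out '4th Monday').
June 2031 ends with Monday 2031-06-30.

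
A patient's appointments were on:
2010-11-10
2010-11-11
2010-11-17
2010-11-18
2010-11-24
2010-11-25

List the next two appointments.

2010-12-01, 2010-12-02

Every event lands on a Wednesday or Thursday (gaps cycle 1, 6, 1, 6, 1).
So the schedule is: every Wednesday and Thursday.
The following Wednesday is 2010-12-01.
The following Thursday is 2010-12-02.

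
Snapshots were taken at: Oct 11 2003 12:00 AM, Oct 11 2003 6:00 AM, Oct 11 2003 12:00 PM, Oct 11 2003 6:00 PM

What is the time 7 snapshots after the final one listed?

Spacing: 6, 6, 6 h — constant 6 h.
Oct 11 2003 6:00 PM + 6 h = Oct 12 2003 12:00 AM.
Oct 12 2003 12:00 AM + 6 h = Oct 12 2003 6:00 AM.
Oct 12 2003 6:00 AM + 6 h = Oct 12 2003 12:00 PM.
Oct 12 2003 12:00 PM + 6 h = Oct 12 2003 6:00 PM.
Oct 12 2003 6:00 PM + 6 h = Oct 13 2003 12:00 AM.
Oct 13 2003 12:00 AM + 6 h = Oct 13 2003 6:00 AM.
Oct 13 2003 6:00 AM + 6 h = Oct 13 2003 12:00 PM.

Oct 13 2003 12:00 PM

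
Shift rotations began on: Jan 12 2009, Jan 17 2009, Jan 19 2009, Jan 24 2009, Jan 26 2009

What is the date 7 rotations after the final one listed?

Gaps: 5, 2, 5, 2 days — not constant, but cyclic with period 2.
The events fall on every Monday and Saturday.
Next Saturday: Jan 31 2009.
The following Monday is Feb 2 2009.
Next Saturday: Feb 7 2009.
Next Monday: Feb 9 2009.
The following Saturday is Feb 14 2009.
Next Monday: Feb 16 2009.
The following Saturday is Feb 21 2009.

Feb 21 2009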